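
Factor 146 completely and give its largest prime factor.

146 = 2 · 73
73 is prime.
So 146 = 2 · 73; the largest prime factor is 73.

73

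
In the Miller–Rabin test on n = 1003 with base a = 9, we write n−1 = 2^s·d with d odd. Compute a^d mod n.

1003 − 1 = 1002 = 2^1 · 501, so d = 501.
9^1 ≡ 9 (mod 1003)
9^2 ≡ 9^2 = 81 ≡ 81 (mod 1003)
9^4 ≡ 81^2 = 6561 ≡ 543 (mod 1003)
9^8 ≡ 543^2 = 294849 ≡ 970 (mod 1003)
9^16 ≡ 970^2 = 940900 ≡ 86 (mod 1003)
9^32 ≡ 86^2 = 7396 ≡ 375 (mod 1003)
9^64 ≡ 375^2 = 140625 ≡ 205 (mod 1003)
9^128 ≡ 205^2 = 42025 ≡ 902 (mod 1003)
9^256 ≡ 902^2 = 813604 ≡ 171 (mod 1003)
501 = 256 + 128 + 64 + 32 + 16 + 4 + 1 in binary powers of 2.
So 9^501 ≡ 171 · 902 · 205 · 375 · 86 · 543 · 9 ≡ 144 (mod 1003).
Squaring chain: 144; never reaches −1, so base 9 is a Miller–Rabin witness that 1003 is composite.

144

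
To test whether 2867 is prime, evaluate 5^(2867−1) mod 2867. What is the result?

544

5^1 ≡ 5 (mod 2867)
5^2 ≡ 5^2 = 25 ≡ 25 (mod 2867)
5^4 ≡ 25^2 = 625 ≡ 625 (mod 2867)
5^8 ≡ 625^2 = 390625 ≡ 713 (mod 2867)
5^16 ≡ 713^2 = 508369 ≡ 910 (mod 2867)
5^32 ≡ 910^2 = 828100 ≡ 2404 (mod 2867)
5^64 ≡ 2404^2 = 5779216 ≡ 2211 (mod 2867)
5^128 ≡ 2211^2 = 4888521 ≡ 286 (mod 2867)
5^256 ≡ 286^2 = 81796 ≡ 1520 (mod 2867)
5^512 ≡ 1520^2 = 2310400 ≡ 2465 (mod 2867)
5^1024 ≡ 2465^2 = 6076225 ≡ 1052 (mod 2867)
5^2048 ≡ 1052^2 = 1106704 ≡ 42 (mod 2867)
2866 = 2048 + 512 + 256 + 32 + 16 + 2 in binary powers of 2.
So 5^2866 ≡ 42 · 2465 · 1520 · 2404 · 910 · 25 ≡ 544 (mod 2867).
Since 544 ≠ 1, base 5 is a Fermat witness: 2867 is composite.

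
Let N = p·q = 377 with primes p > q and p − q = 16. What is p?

29

Since p = q + 16, we have 377 = q(q + 16), so q² + 16q − 377 = 0.
Discriminant: 16² + 4·377 = 256 + 1508 = 1764; √1764 = 42.
q = (−16 + 42)/2 = 13, and p = q + 16 = 29.
Check: 13 · 29 = 377.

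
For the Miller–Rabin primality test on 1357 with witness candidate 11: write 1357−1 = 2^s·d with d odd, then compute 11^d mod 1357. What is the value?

364

1357 − 1 = 1356 = 2^2 · 339, so d = 339.
11^1 ≡ 11 (mod 1357)
11^2 ≡ 11^2 = 121 ≡ 121 (mod 1357)
11^4 ≡ 121^2 = 14641 ≡ 1071 (mod 1357)
11^8 ≡ 1071^2 = 1147041 ≡ 376 (mod 1357)
11^16 ≡ 376^2 = 141376 ≡ 248 (mod 1357)
11^32 ≡ 248^2 = 61504 ≡ 439 (mod 1357)
11^64 ≡ 439^2 = 192721 ≡ 27 (mod 1357)
11^128 ≡ 27^2 = 729 ≡ 729 (mod 1357)
11^256 ≡ 729^2 = 531441 ≡ 854 (mod 1357)
339 = 256 + 64 + 16 + 2 + 1 in binary powers of 2.
So 11^339 ≡ 854 · 27 · 248 · 121 · 11 ≡ 364 (mod 1357).
Squaring chain: 364 → 867; never reaches −1, so base 11 is a Miller–Rabin witness that 1357 is composite.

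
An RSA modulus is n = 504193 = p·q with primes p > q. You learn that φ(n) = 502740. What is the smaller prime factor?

φ(n) = (p−1)(q−1) = n − (p+q) + 1, so p + q = 504193 − 502740 + 1 = 1454.
p and q are the roots of t² − 1454t + 504193 = 0.
Discriminant: 1454² − 4·504193 = 2114116 − 2016772 = 97344; √97344 = 312.
q = (1454 − 312)/2 = 571, p = (1454 + 312)/2 = 883.
Check: 571 · 883 = 504193.

571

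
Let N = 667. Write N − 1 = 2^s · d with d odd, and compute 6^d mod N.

667 − 1 = 666 = 2^1 · 333, so d = 333.
6^1 ≡ 6 (mod 667)
6^2 ≡ 6^2 = 36 ≡ 36 (mod 667)
6^4 ≡ 36^2 = 1296 ≡ 629 (mod 667)
6^8 ≡ 629^2 = 395641 ≡ 110 (mod 667)
6^16 ≡ 110^2 = 12100 ≡ 94 (mod 667)
6^32 ≡ 94^2 = 8836 ≡ 165 (mod 667)
6^64 ≡ 165^2 = 27225 ≡ 545 (mod 667)
6^128 ≡ 545^2 = 297025 ≡ 210 (mod 667)
6^256 ≡ 210^2 = 44100 ≡ 78 (mod 667)
333 = 256 + 64 + 8 + 4 + 1 in binary powers of 2.
So 6^333 ≡ 78 · 545 · 110 · 629 · 6 ≡ 9 (mod 667).
Squaring chain: 9; never reaches −1, so base 6 is a Miller–Rabin witness that 667 is composite.

9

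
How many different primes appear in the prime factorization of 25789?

25789 = 17 · 1517
1517 = 37 · 41
25789 = 17 · 37 · 41, which has 3 distinct prime factors.

3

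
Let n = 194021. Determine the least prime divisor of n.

17

194021 is odd.
Digit sum 17, not divisible by 3.
Ends in 1: not divisible by 5.
7: 194021 = 7·27717 + 2
11: 194021 = 11·17638 + 3
13: 194021 = 13·14924 + 9
17: 194021 = 17·11413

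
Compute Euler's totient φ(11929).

Factor: 11929 = 79 · 151.
φ(11929) = (79−1) · (151−1) = 78 · 150 = 11700.

11700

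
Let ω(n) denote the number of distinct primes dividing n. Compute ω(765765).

765765 = 3^2 · 85085
85085 = 5 · 17017
17017 = 7 · 2431
2431 = 11 · 221
221 = 13 · 17
765765 = 3^2 · 5 · 7 · 11 · 13 · 17, which has 6 distinct prime factors.

6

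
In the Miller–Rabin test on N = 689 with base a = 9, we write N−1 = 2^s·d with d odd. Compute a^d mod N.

594

689 − 1 = 688 = 2^4 · 43, so d = 43.
9^1 ≡ 9 (mod 689)
9^2 ≡ 9^2 = 81 ≡ 81 (mod 689)
9^4 ≡ 81^2 = 6561 ≡ 360 (mod 689)
9^8 ≡ 360^2 = 129600 ≡ 68 (mod 689)
9^16 ≡ 68^2 = 4624 ≡ 490 (mod 689)
9^32 ≡ 490^2 = 240100 ≡ 328 (mod 689)
43 = 32 + 8 + 2 + 1 in binary powers of 2.
So 9^43 ≡ 328 · 68 · 81 · 9 ≡ 594 (mod 689).
Squaring chain: 594 → 68 → 490 → 328; never reaches −1, so base 9 is a Miller–Rabin witness that 689 is composite.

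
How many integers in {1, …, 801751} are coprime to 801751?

774648

Factor: 801751 = 59 · 107 · 127.
φ(801751) = (59−1) · (107−1) · (127−1) = 58 · 106 · 126 = 774648.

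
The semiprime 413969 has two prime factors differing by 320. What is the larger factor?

Since p = q + 320, we have 413969 = q(q + 320), so q² + 320q − 413969 = 0.
Discriminant: 320² + 4·413969 = 102400 + 1655876 = 1758276; √1758276 = 1326.
q = (−320 + 1326)/2 = 503, and p = q + 320 = 823.
Check: 503 · 823 = 413969.

823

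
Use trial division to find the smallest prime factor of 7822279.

59

7822279 is odd.
Digit sum 37, not divisible by 3.
Ends in 9: not divisible by 5.
7: 7822279 = 7·1117468 + 3
11: 7822279 = 11·711116 + 3
13: 7822279 = 13·601713 + 10
17: 7822279 = 17·460134 + 1
19: 7822279 = 19·411698 + 17
23: 7822279 = 23·340099 + 2
29: 7822279 = 29·269733 + 22
31: 7822279 = 31·252331 + 18
37: 7822279 = 37·211412 + 35
41: 7822279 = 41·190787 + 12
43: 7822279 = 43·181913 + 20
47: 7822279 = 47·166431 + 22
53: 7822279 = 53·147590 + 9
59: 7822279 = 59·132581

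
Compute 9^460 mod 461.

9^1 ≡ 9 (mod 461)
9^2 ≡ 9^2 = 81 ≡ 81 (mod 461)
9^4 ≡ 81^2 = 6561 ≡ 107 (mod 461)
9^8 ≡ 107^2 = 11449 ≡ 385 (mod 461)
9^16 ≡ 385^2 = 148225 ≡ 244 (mod 461)
9^32 ≡ 244^2 = 59536 ≡ 67 (mod 461)
9^64 ≡ 67^2 = 4489 ≡ 340 (mod 461)
9^128 ≡ 340^2 = 115600 ≡ 350 (mod 461)
9^256 ≡ 350^2 = 122500 ≡ 335 (mod 461)
460 = 256 + 128 + 64 + 8 + 4 in binary powers of 2.
So 9^460 ≡ 335 · 350 · 340 · 385 · 107 ≡ 1 (mod 461).
Since the result is 1, base 9 gives no evidence that 461 is composite.

1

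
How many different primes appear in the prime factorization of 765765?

765765 = 3^2 · 85085
85085 = 5 · 17017
17017 = 7 · 2431
2431 = 11 · 221
221 = 13 · 17
765765 = 3^2 · 5 · 7 · 11 · 13 · 17, which has 6 distinct prime factors.

6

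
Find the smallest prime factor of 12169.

12169 is odd.
Digit sum 19, not divisible by 3.
Ends in 9: not divisible by 5.
7: 12169 = 7·1738 + 3
11: 12169 = 11·1106 + 3
13: 12169 = 13·936 + 1
17: 12169 = 17·715 + 14
19: 12169 = 19·640 + 9
23: 12169 = 23·529 + 2
29: 12169 = 29·419 + 18
31: 12169 = 31·392 + 17
37: 12169 = 37·328 + 33
41: 12169 = 41·296 + 33
43: 12169 = 43·283

43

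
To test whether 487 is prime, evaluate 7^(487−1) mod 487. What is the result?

7^1 ≡ 7 (mod 487)
7^2 ≡ 7^2 = 49 ≡ 49 (mod 487)
7^4 ≡ 49^2 = 2401 ≡ 453 (mod 487)
7^8 ≡ 453^2 = 205209 ≡ 182 (mod 487)
7^16 ≡ 182^2 = 33124 ≡ 8 (mod 487)
7^32 ≡ 8^2 = 64 ≡ 64 (mod 487)
7^64 ≡ 64^2 = 4096 ≡ 200 (mod 487)
7^128 ≡ 200^2 = 40000 ≡ 66 (mod 487)
7^256 ≡ 66^2 = 4356 ≡ 460 (mod 487)
486 = 256 + 128 + 64 + 32 + 4 + 2 in binary powers of 2.
So 7^486 ≡ 460 · 66 · 200 · 64 · 453 · 49 ≡ 1 (mod 487).
Since the result is 1, base 7 gives no evidence that 487 is composite.

1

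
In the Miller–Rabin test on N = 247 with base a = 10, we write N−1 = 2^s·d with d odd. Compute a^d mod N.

247 − 1 = 246 = 2^1 · 123, so d = 123.
10^1 ≡ 10 (mod 247)
10^2 ≡ 10^2 = 100 ≡ 100 (mod 247)
10^4 ≡ 100^2 = 10000 ≡ 120 (mod 247)
10^8 ≡ 120^2 = 14400 ≡ 74 (mod 247)
10^16 ≡ 74^2 = 5476 ≡ 42 (mod 247)
10^32 ≡ 42^2 = 1764 ≡ 35 (mod 247)
10^64 ≡ 35^2 = 1225 ≡ 237 (mod 247)
123 = 64 + 32 + 16 + 8 + 2 + 1 in binary powers of 2.
So 10^123 ≡ 237 · 35 · 42 · 74 · 100 · 10 ≡ 103 (mod 247).
Squaring chain: 103; never reaches −1, so base 10 is a Miller–Rabin witness that 247 is composite.

103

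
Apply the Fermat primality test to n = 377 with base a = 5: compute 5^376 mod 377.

5^1 ≡ 5 (mod 377)
5^2 ≡ 5^2 = 25 ≡ 25 (mod 377)
5^4 ≡ 25^2 = 625 ≡ 248 (mod 377)
5^8 ≡ 248^2 = 61504 ≡ 53 (mod 377)
5^16 ≡ 53^2 = 2809 ≡ 170 (mod 377)
5^32 ≡ 170^2 = 28900 ≡ 248 (mod 377)
5^64 ≡ 248^2 = 61504 ≡ 53 (mod 377)
5^128 ≡ 53^2 = 2809 ≡ 170 (mod 377)
5^256 ≡ 170^2 = 28900 ≡ 248 (mod 377)
376 = 256 + 64 + 32 + 16 + 8 in binary powers of 2.
So 5^376 ≡ 248 · 53 · 248 · 170 · 53 ≡ 326 (mod 377).
Since 326 ≠ 1, base 5 is a Fermat witness: 377 is composite.

326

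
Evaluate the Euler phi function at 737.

660

Factor: 737 = 11 · 67.
φ(737) = (11−1) · (67−1) = 10 · 66 = 660.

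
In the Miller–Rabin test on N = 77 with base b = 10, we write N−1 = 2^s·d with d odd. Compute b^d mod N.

77 − 1 = 76 = 2^2 · 19, so d = 19.
10^1 ≡ 10 (mod 77)
10^2 ≡ 10^2 = 100 ≡ 23 (mod 77)
10^4 ≡ 23^2 = 529 ≡ 67 (mod 77)
10^8 ≡ 67^2 = 4489 ≡ 23 (mod 77)
10^16 ≡ 23^2 = 529 ≡ 67 (mod 77)
19 = 16 + 2 + 1 in binary powers of 2.
So 10^19 ≡ 67 · 23 · 10 ≡ 10 (mod 77).
Squaring chain: 10 → 23; never reaches −1, so base 10 is a Miller–Rabin witness that 77 is composite.

10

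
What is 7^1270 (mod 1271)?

893

7^1 ≡ 7 (mod 1271)
7^2 ≡ 7^2 = 49 ≡ 49 (mod 1271)
7^4 ≡ 49^2 = 2401 ≡ 1130 (mod 1271)
7^8 ≡ 1130^2 = 1276900 ≡ 816 (mod 1271)
7^16 ≡ 816^2 = 665856 ≡ 1123 (mod 1271)
7^32 ≡ 1123^2 = 1261129 ≡ 297 (mod 1271)
7^64 ≡ 297^2 = 88209 ≡ 510 (mod 1271)
7^128 ≡ 510^2 = 260100 ≡ 816 (mod 1271)
7^256 ≡ 816^2 = 665856 ≡ 1123 (mod 1271)
7^512 ≡ 1123^2 = 1261129 ≡ 297 (mod 1271)
7^1024 ≡ 297^2 = 88209 ≡ 510 (mod 1271)
1270 = 1024 + 128 + 64 + 32 + 16 + 4 + 2 in binary powers of 2.
So 7^1270 ≡ 510 · 816 · 510 · 297 · 1123 · 1130 · 49 ≡ 893 (mod 1271).
Since 893 ≠ 1, base 7 is a Fermat witness: 1271 is composite.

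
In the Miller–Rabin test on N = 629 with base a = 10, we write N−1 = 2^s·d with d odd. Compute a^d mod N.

232

629 − 1 = 628 = 2^2 · 157, so d = 157.
10^1 ≡ 10 (mod 629)
10^2 ≡ 10^2 = 100 ≡ 100 (mod 629)
10^4 ≡ 100^2 = 10000 ≡ 565 (mod 629)
10^8 ≡ 565^2 = 319225 ≡ 322 (mod 629)
10^16 ≡ 322^2 = 103684 ≡ 528 (mod 629)
10^32 ≡ 528^2 = 278784 ≡ 137 (mod 629)
10^64 ≡ 137^2 = 18769 ≡ 528 (mod 629)
10^128 ≡ 528^2 = 278784 ≡ 137 (mod 629)
157 = 128 + 16 + 8 + 4 + 1 in binary powers of 2.
So 10^157 ≡ 137 · 528 · 322 · 565 · 10 ≡ 232 (mod 629).
Squaring chain: 232 → 359; never reaches −1, so base 10 is a Miller–Rabin witness that 629 is composite.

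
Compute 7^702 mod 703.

7^1 ≡ 7 (mod 703)
7^2 ≡ 7^2 = 49 ≡ 49 (mod 703)
7^4 ≡ 49^2 = 2401 ≡ 292 (mod 703)
7^8 ≡ 292^2 = 85264 ≡ 201 (mod 703)
7^16 ≡ 201^2 = 40401 ≡ 330 (mod 703)
7^32 ≡ 330^2 = 108900 ≡ 638 (mod 703)
7^64 ≡ 638^2 = 407044 ≡ 7 (mod 703)
7^128 ≡ 7^2 = 49 ≡ 49 (mod 703)
7^256 ≡ 49^2 = 2401 ≡ 292 (mod 703)
7^512 ≡ 292^2 = 85264 ≡ 201 (mod 703)
702 = 512 + 128 + 32 + 16 + 8 + 4 + 2 in binary powers of 2.
So 7^702 ≡ 201 · 49 · 638 · 330 · 201 · 292 · 49 ≡ 1 (mod 703).
Since the result is 1, base 7 gives no evidence that 703 is composite.

1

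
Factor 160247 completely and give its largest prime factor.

71

160247 = 37 · 4331
4331 = 61 · 71
71 is prime.
So 160247 = 37 · 61 · 71; the largest prime factor is 71.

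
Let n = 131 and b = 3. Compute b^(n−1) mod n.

1

3^1 ≡ 3 (mod 131)
3^2 ≡ 3^2 = 9 ≡ 9 (mod 131)
3^4 ≡ 9^2 = 81 ≡ 81 (mod 131)
3^8 ≡ 81^2 = 6561 ≡ 11 (mod 131)
3^16 ≡ 11^2 = 121 ≡ 121 (mod 131)
3^32 ≡ 121^2 = 14641 ≡ 100 (mod 131)
3^64 ≡ 100^2 = 10000 ≡ 44 (mod 131)
3^128 ≡ 44^2 = 1936 ≡ 102 (mod 131)
130 = 128 + 2 in binary powers of 2.
So 3^130 ≡ 102 · 9 ≡ 1 (mod 131).
Since the result is 1, base 3 gives no evidence that 131 is composite.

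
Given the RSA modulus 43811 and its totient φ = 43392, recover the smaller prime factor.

φ(n) = (p−1)(q−1) = n − (p+q) + 1, so p + q = 43811 − 43392 + 1 = 420.
p and q are the roots of t² − 420t + 43811 = 0.
Discriminant: 420² − 4·43811 = 176400 − 175244 = 1156; √1156 = 34.
q = (420 − 34)/2 = 193, p = (420 + 34)/2 = 227.
Check: 193 · 227 = 43811.

193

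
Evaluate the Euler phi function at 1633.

Factor: 1633 = 23 · 71.
φ(1633) = (23−1) · (71−1) = 22 · 70 = 1540.

1540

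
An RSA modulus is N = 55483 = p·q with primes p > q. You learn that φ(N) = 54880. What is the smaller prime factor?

φ(n) = (p−1)(q−1) = n − (p+q) + 1, so p + q = 55483 − 54880 + 1 = 604.
p and q are the roots of t² − 604t + 55483 = 0.
Discriminant: 604² − 4·55483 = 364816 − 221932 = 142884; √142884 = 378.
q = (604 − 378)/2 = 113, p = (604 + 378)/2 = 491.
Check: 113 · 491 = 55483.

113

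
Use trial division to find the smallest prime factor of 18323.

73

18323 is odd.
Digit sum 17, not divisible by 3.
Ends in 3: not divisible by 5.
7: 18323 = 7·2617 + 4
11: 18323 = 11·1665 + 8
13: 18323 = 13·1409 + 6
17: 18323 = 17·1077 + 14
19: 18323 = 19·964 + 7
23: 18323 = 23·796 + 15
29: 18323 = 29·631 + 24
31: 18323 = 31·591 + 2
37: 18323 = 37·495 + 8
41: 18323 = 41·446 + 37
43: 18323 = 43·426 + 5
47: 18323 = 47·389 + 40
53: 18323 = 53·345 + 38
59: 18323 = 59·310 + 33
61: 18323 = 61·300 + 23
67: 18323 = 67·273 + 32
71: 18323 = 71·258 + 5
73: 18323 = 73·251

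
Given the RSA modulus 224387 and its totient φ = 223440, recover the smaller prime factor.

457

φ(n) = (p−1)(q−1) = n − (p+q) + 1, so p + q = 224387 − 223440 + 1 = 948.
p and q are the roots of t² − 948t + 224387 = 0.
Discriminant: 948² − 4·224387 = 898704 − 897548 = 1156; √1156 = 34.
q = (948 − 34)/2 = 457, p = (948 + 34)/2 = 491.
Check: 457 · 491 = 224387.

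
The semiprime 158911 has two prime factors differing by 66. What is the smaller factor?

367

Since p = q + 66, we have 158911 = q(q + 66), so q² + 66q − 158911 = 0.
Discriminant: 66² + 4·158911 = 4356 + 635644 = 640000; √640000 = 800.
q = (−66 + 800)/2 = 367, and p = q + 66 = 433.
Check: 367 · 433 = 158911.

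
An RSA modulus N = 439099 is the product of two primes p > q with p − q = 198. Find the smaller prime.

571

Since p = q + 198, we have 439099 = q(q + 198), so q² + 198q − 439099 = 0.
Discriminant: 198² + 4·439099 = 39204 + 1756396 = 1795600; √1795600 = 1340.
q = (−198 + 1340)/2 = 571, and p = q + 198 = 769.
Check: 571 · 769 = 439099.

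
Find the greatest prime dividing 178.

89

178 = 2 · 89
89 is prime.
So 178 = 2 · 89; the largest prime factor is 89.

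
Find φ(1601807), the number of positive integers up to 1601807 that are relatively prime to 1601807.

1550752

Factor: 1601807 = 47 · 173 · 197.
φ(1601807) = (47−1) · (173−1) · (197−1) = 46 · 172 · 196 = 1550752.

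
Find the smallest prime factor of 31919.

31919 is odd.
Digit sum 23, not divisible by 3.
Ends in 9: not divisible by 5.
7: 31919 = 7·4559 + 6
11: 31919 = 11·2901 + 8
13: 31919 = 13·2455 + 4
17: 31919 = 17·1877 + 10
19: 31919 = 19·1679 + 18
23: 31919 = 23·1387 + 18
29: 31919 = 29·1100 + 19
31: 31919 = 31·1029 + 20
37: 31919 = 37·862 + 25
41: 31919 = 41·778 + 21
43: 31919 = 43·742 + 13
47: 31919 = 47·679 + 6
53: 31919 = 53·602 + 13
59: 31919 = 59·541

59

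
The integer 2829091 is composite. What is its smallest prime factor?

31

2829091 is odd.
Digit sum 31, not divisible by 3.
Ends in 1: not divisible by 5.
7: 2829091 = 7·404155 + 6
11: 2829091 = 11·257190 + 1
13: 2829091 = 13·217622 + 5
17: 2829091 = 17·166417 + 2
19: 2829091 = 19·148899 + 10
23: 2829091 = 23·123003 + 22
29: 2829091 = 29·97554 + 25
31: 2829091 = 31·91261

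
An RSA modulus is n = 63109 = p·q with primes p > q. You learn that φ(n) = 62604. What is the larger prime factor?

283

φ(n) = (p−1)(q−1) = n − (p+q) + 1, so p + q = 63109 − 62604 + 1 = 506.
p and q are the roots of t² − 506t + 63109 = 0.
Discriminant: 506² − 4·63109 = 256036 − 252436 = 3600; √3600 = 60.
q = (506 − 60)/2 = 223, p = (506 + 60)/2 = 283.
Check: 223 · 283 = 63109.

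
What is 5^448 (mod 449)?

1

5^1 ≡ 5 (mod 449)
5^2 ≡ 5^2 = 25 ≡ 25 (mod 449)
5^4 ≡ 25^2 = 625 ≡ 176 (mod 449)
5^8 ≡ 176^2 = 30976 ≡ 444 (mod 449)
5^16 ≡ 444^2 = 197136 ≡ 25 (mod 449)
5^32 ≡ 25^2 = 625 ≡ 176 (mod 449)
5^64 ≡ 176^2 = 30976 ≡ 444 (mod 449)
5^128 ≡ 444^2 = 197136 ≡ 25 (mod 449)
5^256 ≡ 25^2 = 625 ≡ 176 (mod 449)
448 = 256 + 128 + 64 in binary powers of 2.
So 5^448 ≡ 176 · 25 · 444 ≡ 1 (mod 449).
Since the result is 1, base 5 gives no evidence that 449 is composite.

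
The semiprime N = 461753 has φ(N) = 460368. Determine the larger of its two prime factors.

φ(n) = (p−1)(q−1) = n − (p+q) + 1, so p + q = 461753 − 460368 + 1 = 1386.
p and q are the roots of t² − 1386t + 461753 = 0.
Discriminant: 1386² − 4·461753 = 1920996 − 1847012 = 73984; √73984 = 272.
q = (1386 − 272)/2 = 557, p = (1386 + 272)/2 = 829.
Check: 557 · 829 = 461753.

829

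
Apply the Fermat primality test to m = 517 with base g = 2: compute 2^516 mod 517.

2^1 ≡ 2 (mod 517)
2^2 ≡ 2^2 = 4 ≡ 4 (mod 517)
2^4 ≡ 4^2 = 16 ≡ 16 (mod 517)
2^8 ≡ 16^2 = 256 ≡ 256 (mod 517)
2^16 ≡ 256^2 = 65536 ≡ 394 (mod 517)
2^32 ≡ 394^2 = 155236 ≡ 136 (mod 517)
2^64 ≡ 136^2 = 18496 ≡ 401 (mod 517)
2^128 ≡ 401^2 = 160801 ≡ 14 (mod 517)
2^256 ≡ 14^2 = 196 ≡ 196 (mod 517)
2^512 ≡ 196^2 = 38416 ≡ 158 (mod 517)
516 = 512 + 4 in binary powers of 2.
So 2^516 ≡ 158 · 16 ≡ 460 (mod 517).
Since 460 ≠ 1, base 2 is a Fermat witness: 517 is composite.

460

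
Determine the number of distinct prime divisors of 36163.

36163 = 29^2 · 43
36163 = 29^2 · 43, which has 2 distinct prime factors.

2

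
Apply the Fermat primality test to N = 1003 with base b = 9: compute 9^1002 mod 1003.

9^1 ≡ 9 (mod 1003)
9^2 ≡ 9^2 = 81 ≡ 81 (mod 1003)
9^4 ≡ 81^2 = 6561 ≡ 543 (mod 1003)
9^8 ≡ 543^2 = 294849 ≡ 970 (mod 1003)
9^16 ≡ 970^2 = 940900 ≡ 86 (mod 1003)
9^32 ≡ 86^2 = 7396 ≡ 375 (mod 1003)
9^64 ≡ 375^2 = 140625 ≡ 205 (mod 1003)
9^128 ≡ 205^2 = 42025 ≡ 902 (mod 1003)
9^256 ≡ 902^2 = 813604 ≡ 171 (mod 1003)
9^512 ≡ 171^2 = 29241 ≡ 154 (mod 1003)
1002 = 512 + 256 + 128 + 64 + 32 + 8 + 2 in binary powers of 2.
So 9^1002 ≡ 154 · 171 · 902 · 205 · 375 · 970 · 81 ≡ 676 (mod 1003).
Since 676 ≠ 1, base 9 is a Fermat witness: 1003 is composite.

676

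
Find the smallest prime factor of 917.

917 is odd.
Digit sum 17, not divisible by 3.
Ends in 7: not divisible by 5.
7: 917 = 7·131

7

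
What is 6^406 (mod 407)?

6^1 ≡ 6 (mod 407)
6^2 ≡ 6^2 = 36 ≡ 36 (mod 407)
6^4 ≡ 36^2 = 1296 ≡ 75 (mod 407)
6^8 ≡ 75^2 = 5625 ≡ 334 (mod 407)
6^16 ≡ 334^2 = 111556 ≡ 38 (mod 407)
6^32 ≡ 38^2 = 1444 ≡ 223 (mod 407)
6^64 ≡ 223^2 = 49729 ≡ 75 (mod 407)
6^128 ≡ 75^2 = 5625 ≡ 334 (mod 407)
6^256 ≡ 334^2 = 111556 ≡ 38 (mod 407)
406 = 256 + 128 + 16 + 4 + 2 in binary powers of 2.
So 6^406 ≡ 38 · 334 · 38 · 75 · 36 ≡ 258 (mod 407).
Since 258 ≠ 1, base 6 is a Fermat witness: 407 is composite.

258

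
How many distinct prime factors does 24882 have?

5

24882 = 2 · 12441
12441 = 3 · 4147
4147 = 11 · 377
377 = 13 · 29
24882 = 2 · 3 · 11 · 13 · 29, which has 5 distinct prime factors.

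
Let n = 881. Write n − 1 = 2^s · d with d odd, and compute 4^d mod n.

1

881 − 1 = 880 = 2^4 · 55, so d = 55.
4^1 ≡ 4 (mod 881)
4^2 ≡ 4^2 = 16 ≡ 16 (mod 881)
4^4 ≡ 16^2 = 256 ≡ 256 (mod 881)
4^8 ≡ 256^2 = 65536 ≡ 342 (mod 881)
4^16 ≡ 342^2 = 116964 ≡ 672 (mod 881)
4^32 ≡ 672^2 = 451584 ≡ 512 (mod 881)
55 = 32 + 16 + 4 + 2 + 1 in binary powers of 2.
So 4^55 ≡ 512 · 672 · 256 · 16 · 4 ≡ 1 (mod 881).
Since 4^d ≡ 1 (mod 881), base 4 does not prove 881 composite.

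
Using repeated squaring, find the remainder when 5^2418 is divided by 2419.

433

5^1 ≡ 5 (mod 2419)
5^2 ≡ 5^2 = 25 ≡ 25 (mod 2419)
5^4 ≡ 25^2 = 625 ≡ 625 (mod 2419)
5^8 ≡ 625^2 = 390625 ≡ 1166 (mod 2419)
5^16 ≡ 1166^2 = 1359556 ≡ 78 (mod 2419)
5^32 ≡ 78^2 = 6084 ≡ 1246 (mod 2419)
5^64 ≡ 1246^2 = 1552516 ≡ 1937 (mod 2419)
5^128 ≡ 1937^2 = 3751969 ≡ 100 (mod 2419)
5^256 ≡ 100^2 = 10000 ≡ 324 (mod 2419)
5^512 ≡ 324^2 = 104976 ≡ 959 (mod 2419)
5^1024 ≡ 959^2 = 919681 ≡ 461 (mod 2419)
5^2048 ≡ 461^2 = 212521 ≡ 2068 (mod 2419)
2418 = 2048 + 256 + 64 + 32 + 16 + 2 in binary powers of 2.
So 5^2418 ≡ 2068 · 324 · 1937 · 1246 · 78 · 25 ≡ 433 (mod 2419).
Since 433 ≠ 1, base 5 is a Fermat witness: 2419 is composite.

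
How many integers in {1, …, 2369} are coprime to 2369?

Factor: 2369 = 23 · 103.
φ(2369) = (23−1) · (103−1) = 22 · 102 = 2244.

2244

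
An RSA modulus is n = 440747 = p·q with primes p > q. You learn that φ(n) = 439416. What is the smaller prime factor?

613

φ(n) = (p−1)(q−1) = n − (p+q) + 1, so p + q = 440747 − 439416 + 1 = 1332.
p and q are the roots of t² − 1332t + 440747 = 0.
Discriminant: 1332² − 4·440747 = 1774224 − 1762988 = 11236; √11236 = 106.
q = (1332 − 106)/2 = 613, p = (1332 + 106)/2 = 719.
Check: 613 · 719 = 440747.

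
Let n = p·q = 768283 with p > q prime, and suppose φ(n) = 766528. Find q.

φ(n) = (p−1)(q−1) = n − (p+q) + 1, so p + q = 768283 − 766528 + 1 = 1756.
p and q are the roots of t² − 1756t + 768283 = 0.
Discriminant: 1756² − 4·768283 = 3083536 − 3073132 = 10404; √10404 = 102.
q = (1756 − 102)/2 = 827, p = (1756 + 102)/2 = 929.
Check: 827 · 929 = 768283.

827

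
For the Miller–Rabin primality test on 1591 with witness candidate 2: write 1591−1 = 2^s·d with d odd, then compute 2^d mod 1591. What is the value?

156

1591 − 1 = 1590 = 2^1 · 795, so d = 795.
2^1 ≡ 2 (mod 1591)
2^2 ≡ 2^2 = 4 ≡ 4 (mod 1591)
2^4 ≡ 4^2 = 16 ≡ 16 (mod 1591)
2^8 ≡ 16^2 = 256 ≡ 256 (mod 1591)
2^16 ≡ 256^2 = 65536 ≡ 305 (mod 1591)
2^32 ≡ 305^2 = 93025 ≡ 747 (mod 1591)
2^64 ≡ 747^2 = 558009 ≡ 1159 (mod 1591)
2^128 ≡ 1159^2 = 1343281 ≡ 477 (mod 1591)
2^256 ≡ 477^2 = 227529 ≡ 16 (mod 1591)
2^512 ≡ 16^2 = 256 ≡ 256 (mod 1591)
795 = 512 + 256 + 16 + 8 + 2 + 1 in binary powers of 2.
So 2^795 ≡ 256 · 16 · 305 · 256 · 4 · 2 ≡ 156 (mod 1591).
Squaring chain: 156; never reaches −1, so base 2 is a Miller–Rabin witness that 1591 is composite.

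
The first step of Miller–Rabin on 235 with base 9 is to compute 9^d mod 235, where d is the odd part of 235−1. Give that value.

235 − 1 = 234 = 2^1 · 117, so d = 117.
9^1 ≡ 9 (mod 235)
9^2 ≡ 9^2 = 81 ≡ 81 (mod 235)
9^4 ≡ 81^2 = 6561 ≡ 216 (mod 235)
9^8 ≡ 216^2 = 46656 ≡ 126 (mod 235)
9^16 ≡ 126^2 = 15876 ≡ 131 (mod 235)
9^32 ≡ 131^2 = 17161 ≡ 6 (mod 235)
9^64 ≡ 6^2 = 36 ≡ 36 (mod 235)
117 = 64 + 32 + 16 + 4 + 1 in binary powers of 2.
So 9^117 ≡ 36 · 6 · 131 · 216 · 9 ≡ 34 (mod 235).
Squaring chain: 34; never reaches −1, so base 9 is a Miller–Rabin witness that 235 is composite.

34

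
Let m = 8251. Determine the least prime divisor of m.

8251 is odd.
Digit sum 16, not divisible by 3.
Ends in 1: not divisible by 5.
7: 8251 = 7·1178 + 5
11: 8251 = 11·750 + 1
13: 8251 = 13·634 + 9
17: 8251 = 17·485 + 6
19: 8251 = 19·434 + 5
23: 8251 = 23·358 + 17
29: 8251 = 29·284 + 15
31: 8251 = 31·266 + 5
37: 8251 = 37·223

37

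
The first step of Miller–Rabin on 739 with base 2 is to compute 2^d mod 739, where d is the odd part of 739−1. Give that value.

738

739 − 1 = 738 = 2^1 · 369, so d = 369.
2^1 ≡ 2 (mod 739)
2^2 ≡ 2^2 = 4 ≡ 4 (mod 739)
2^4 ≡ 4^2 = 16 ≡ 16 (mod 739)
2^8 ≡ 16^2 = 256 ≡ 256 (mod 739)
2^16 ≡ 256^2 = 65536 ≡ 504 (mod 739)
2^32 ≡ 504^2 = 254016 ≡ 539 (mod 739)
2^64 ≡ 539^2 = 290521 ≡ 94 (mod 739)
2^128 ≡ 94^2 = 8836 ≡ 707 (mod 739)
2^256 ≡ 707^2 = 499849 ≡ 285 (mod 739)
369 = 256 + 64 + 32 + 16 + 1 in binary powers of 2.
So 2^369 ≡ 285 · 94 · 539 · 504 · 2 ≡ 738 (mod 739).
Since 2^d ≡ 738 (mod 739), base 2 does not prove 739 composite.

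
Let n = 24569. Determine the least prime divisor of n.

79

24569 is odd.
Digit sum 26, not divisible by 3.
Ends in 9: not divisible by 5.
7: 24569 = 7·3509 + 6
11: 24569 = 11·2233 + 6
13: 24569 = 13·1889 + 12
17: 24569 = 17·1445 + 4
19: 24569 = 19·1293 + 2
23: 24569 = 23·1068 + 5
29: 24569 = 29·847 + 6
31: 24569 = 31·792 + 17
37: 24569 = 37·664 + 1
41: 24569 = 41·599 + 10
43: 24569 = 43·571 + 16
47: 24569 = 47·522 + 35
53: 24569 = 53·463 + 30
59: 24569 = 59·416 + 25
61: 24569 = 61·402 + 47
67: 24569 = 67·366 + 47
71: 24569 = 71·346 + 3
73: 24569 = 73·336 + 41
79: 24569 = 79·311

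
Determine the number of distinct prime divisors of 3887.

3887 = 13^2 · 23
3887 = 13^2 · 23, which has 2 distinct prime factors.

2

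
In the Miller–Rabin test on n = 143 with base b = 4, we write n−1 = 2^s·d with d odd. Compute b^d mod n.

143 − 1 = 142 = 2^1 · 71, so d = 71.
4^1 ≡ 4 (mod 143)
4^2 ≡ 4^2 = 16 ≡ 16 (mod 143)
4^4 ≡ 16^2 = 256 ≡ 113 (mod 143)
4^8 ≡ 113^2 = 12769 ≡ 42 (mod 143)
4^16 ≡ 42^2 = 1764 ≡ 48 (mod 143)
4^32 ≡ 48^2 = 2304 ≡ 16 (mod 143)
4^64 ≡ 16^2 = 256 ≡ 113 (mod 143)
71 = 64 + 4 + 2 + 1 in binary powers of 2.
So 4^71 ≡ 113 · 113 · 16 · 4 ≡ 114 (mod 143).
Squaring chain: 114; never reaches −1, so base 4 is a Miller–Rabin witness that 143 is composite.

114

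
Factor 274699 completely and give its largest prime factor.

274699 = 53 · 5183
5183 = 71 · 73
73 is prime.
So 274699 = 53 · 71 · 73; the largest prime factor is 73.

73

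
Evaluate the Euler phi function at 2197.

2028

Factor: 2197 = 13^3.
φ(2197) = 13^2·(13−1) = 2028.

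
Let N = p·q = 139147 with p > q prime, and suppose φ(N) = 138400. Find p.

401

φ(n) = (p−1)(q−1) = n − (p+q) + 1, so p + q = 139147 − 138400 + 1 = 748.
p and q are the roots of t² − 748t + 139147 = 0.
Discriminant: 748² − 4·139147 = 559504 − 556588 = 2916; √2916 = 54.
q = (748 − 54)/2 = 347, p = (748 + 54)/2 = 401.
Check: 347 · 401 = 139147.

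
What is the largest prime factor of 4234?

73

4234 = 2 · 2117
2117 = 29 · 73
73 is prime.
So 4234 = 2 · 29 · 73; the largest prime factor is 73.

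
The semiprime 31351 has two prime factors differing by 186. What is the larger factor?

293

Since p = q + 186, we have 31351 = q(q + 186), so q² + 186q − 31351 = 0.
Discriminant: 186² + 4·31351 = 34596 + 125404 = 160000; √160000 = 400.
q = (−186 + 400)/2 = 107, and p = q + 186 = 293.
Check: 107 · 293 = 31351.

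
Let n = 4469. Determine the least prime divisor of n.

41

4469 is odd.
Digit sum 23, not divisible by 3.
Ends in 9: not divisible by 5.
7: 4469 = 7·638 + 3
11: 4469 = 11·406 + 3
13: 4469 = 13·343 + 10
17: 4469 = 17·262 + 15
19: 4469 = 19·235 + 4
23: 4469 = 23·194 + 7
29: 4469 = 29·154 + 3
31: 4469 = 31·144 + 5
37: 4469 = 37·120 + 29
41: 4469 = 41·109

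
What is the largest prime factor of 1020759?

79

1020759 = 3 · 340253
340253 = 59 · 5767
5767 = 73 · 79
79 is prime.
So 1020759 = 3 · 59 · 73 · 79; the largest prime factor is 79.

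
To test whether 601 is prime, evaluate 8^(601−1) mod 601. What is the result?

8^1 ≡ 8 (mod 601)
8^2 ≡ 8^2 = 64 ≡ 64 (mod 601)
8^4 ≡ 64^2 = 4096 ≡ 490 (mod 601)
8^8 ≡ 490^2 = 240100 ≡ 301 (mod 601)
8^16 ≡ 301^2 = 90601 ≡ 451 (mod 601)
8^32 ≡ 451^2 = 203401 ≡ 263 (mod 601)
8^64 ≡ 263^2 = 69169 ≡ 54 (mod 601)
8^128 ≡ 54^2 = 2916 ≡ 512 (mod 601)
8^256 ≡ 512^2 = 262144 ≡ 108 (mod 601)
8^512 ≡ 108^2 = 11664 ≡ 245 (mod 601)
600 = 512 + 64 + 16 + 8 in binary powers of 2.
So 8^600 ≡ 245 · 54 · 451 · 301 ≡ 1 (mod 601).
Since the result is 1, base 8 gives no evidence that 601 is composite.

1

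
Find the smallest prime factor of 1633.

23

1633 is odd.
Digit sum 13, not divisible by 3.
Ends in 3: not divisible by 5.
7: 1633 = 7·233 + 2
11: 1633 = 11·148 + 5
13: 1633 = 13·125 + 8
17: 1633 = 17·96 + 1
19: 1633 = 19·85 + 18
23: 1633 = 23·71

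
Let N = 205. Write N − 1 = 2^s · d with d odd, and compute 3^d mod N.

205 − 1 = 204 = 2^2 · 51, so d = 51.
3^1 ≡ 3 (mod 205)
3^2 ≡ 3^2 = 9 ≡ 9 (mod 205)
3^4 ≡ 9^2 = 81 ≡ 81 (mod 205)
3^8 ≡ 81^2 = 6561 ≡ 1 (mod 205)
3^16 ≡ 1^2 = 1 ≡ 1 (mod 205)
3^32 ≡ 1^2 = 1 ≡ 1 (mod 205)
51 = 32 + 16 + 2 + 1 in binary powers of 2.
So 3^51 ≡ 1 · 1 · 9 · 3 ≡ 27 (mod 205).
Squaring chain: 27 → 114; never reaches −1, so base 3 is a Miller–Rabin witness that 205 is composite.

27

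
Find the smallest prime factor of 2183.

2183 is odd.
Digit sum 14, not divisible by 3.
Ends in 3: not divisible by 5.
7: 2183 = 7·311 + 6
11: 2183 = 11·198 + 5
13: 2183 = 13·167 + 12
17: 2183 = 17·128 + 7
19: 2183 = 19·114 + 17
23: 2183 = 23·94 + 21
29: 2183 = 29·75 + 8
31: 2183 = 31·70 + 13
37: 2183 = 37·59

37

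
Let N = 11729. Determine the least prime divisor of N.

37

11729 is odd.
Digit sum 20, not divisible by 3.
Ends in 9: not divisible by 5.
7: 11729 = 7·1675 + 4
11: 11729 = 11·1066 + 3
13: 11729 = 13·902 + 3
17: 11729 = 17·689 + 16
19: 11729 = 19·617 + 6
23: 11729 = 23·509 + 22
29: 11729 = 29·404 + 13
31: 11729 = 31·378 + 11
37: 11729 = 37·317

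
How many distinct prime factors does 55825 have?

4

55825 = 5^2 · 2233
2233 = 7 · 319
319 = 11 · 29
55825 = 5^2 · 7 · 11 · 29, which has 4 distinct prime factors.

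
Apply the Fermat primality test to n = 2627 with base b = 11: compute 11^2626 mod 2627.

2616

11^1 ≡ 11 (mod 2627)
11^2 ≡ 11^2 = 121 ≡ 121 (mod 2627)
11^4 ≡ 121^2 = 14641 ≡ 1506 (mod 2627)
11^8 ≡ 1506^2 = 2268036 ≡ 935 (mod 2627)
11^16 ≡ 935^2 = 874225 ≡ 2061 (mod 2627)
11^32 ≡ 2061^2 = 4247721 ≡ 2489 (mod 2627)
11^64 ≡ 2489^2 = 6195121 ≡ 655 (mod 2627)
11^128 ≡ 655^2 = 429025 ≡ 824 (mod 2627)
11^256 ≡ 824^2 = 678976 ≡ 1210 (mod 2627)
11^512 ≡ 1210^2 = 1464100 ≡ 861 (mod 2627)
11^1024 ≡ 861^2 = 741321 ≡ 507 (mod 2627)
11^2048 ≡ 507^2 = 257049 ≡ 2230 (mod 2627)
2626 = 2048 + 512 + 64 + 2 in binary powers of 2.
So 11^2626 ≡ 2230 · 861 · 655 · 121 ≡ 2616 (mod 2627).
Since 2616 ≠ 1, base 11 is a Fermat witness: 2627 is composite.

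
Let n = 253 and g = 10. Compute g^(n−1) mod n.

10^1 ≡ 10 (mod 253)
10^2 ≡ 10^2 = 100 ≡ 100 (mod 253)
10^4 ≡ 100^2 = 10000 ≡ 133 (mod 253)
10^8 ≡ 133^2 = 17689 ≡ 232 (mod 253)
10^16 ≡ 232^2 = 53824 ≡ 188 (mod 253)
10^32 ≡ 188^2 = 35344 ≡ 177 (mod 253)
10^64 ≡ 177^2 = 31329 ≡ 210 (mod 253)
10^128 ≡ 210^2 = 44100 ≡ 78 (mod 253)
252 = 128 + 64 + 32 + 16 + 8 + 4 in binary powers of 2.
So 10^252 ≡ 78 · 210 · 177 · 188 · 232 · 133 ≡ 177 (mod 253).
Since 177 ≠ 1, base 10 is a Fermat witness: 253 is composite.

177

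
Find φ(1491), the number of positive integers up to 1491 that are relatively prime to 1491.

840

Factor: 1491 = 3 · 7 · 71.
φ(1491) = (3−1) · (7−1) · (71−1) = 2 · 6 · 70 = 840.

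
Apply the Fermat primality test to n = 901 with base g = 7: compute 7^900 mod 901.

293

7^1 ≡ 7 (mod 901)
7^2 ≡ 7^2 = 49 ≡ 49 (mod 901)
7^4 ≡ 49^2 = 2401 ≡ 599 (mod 901)
7^8 ≡ 599^2 = 358801 ≡ 203 (mod 901)
7^16 ≡ 203^2 = 41209 ≡ 664 (mod 901)
7^32 ≡ 664^2 = 440896 ≡ 307 (mod 901)
7^64 ≡ 307^2 = 94249 ≡ 545 (mod 901)
7^128 ≡ 545^2 = 297025 ≡ 596 (mod 901)
7^256 ≡ 596^2 = 355216 ≡ 222 (mod 901)
7^512 ≡ 222^2 = 49284 ≡ 630 (mod 901)
900 = 512 + 256 + 128 + 4 in binary powers of 2.
So 7^900 ≡ 630 · 222 · 596 · 599 ≡ 293 (mod 901).
Since 293 ≠ 1, base 7 is a Fermat witness: 901 is composite.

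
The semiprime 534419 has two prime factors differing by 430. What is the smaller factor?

Since p = q + 430, we have 534419 = q(q + 430), so q² + 430q − 534419 = 0.
Discriminant: 430² + 4·534419 = 184900 + 2137676 = 2322576; √2322576 = 1524.
q = (−430 + 1524)/2 = 547, and p = q + 430 = 977.
Check: 547 · 977 = 534419.

547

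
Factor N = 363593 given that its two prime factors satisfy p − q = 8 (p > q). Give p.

607

Since p = q + 8, we have 363593 = q(q + 8), so q² + 8q − 363593 = 0.
Discriminant: 8² + 4·363593 = 64 + 1454372 = 1454436; √1454436 = 1206.
q = (−8 + 1206)/2 = 599, and p = q + 8 = 607.
Check: 599 · 607 = 363593.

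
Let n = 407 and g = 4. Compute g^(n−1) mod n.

4^1 ≡ 4 (mod 407)
4^2 ≡ 4^2 = 16 ≡ 16 (mod 407)
4^4 ≡ 16^2 = 256 ≡ 256 (mod 407)
4^8 ≡ 256^2 = 65536 ≡ 9 (mod 407)
4^16 ≡ 9^2 = 81 ≡ 81 (mod 407)
4^32 ≡ 81^2 = 6561 ≡ 49 (mod 407)
4^64 ≡ 49^2 = 2401 ≡ 366 (mod 407)
4^128 ≡ 366^2 = 133956 ≡ 53 (mod 407)
4^256 ≡ 53^2 = 2809 ≡ 367 (mod 407)
406 = 256 + 128 + 16 + 4 + 2 in binary powers of 2.
So 4^406 ≡ 367 · 53 · 81 · 256 · 16 ≡ 70 (mod 407).
Since 70 ≠ 1, base 4 is a Fermat witness: 407 is composite.

70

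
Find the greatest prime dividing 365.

73

365 = 5 · 73
73 is prime.
So 365 = 5 · 73; the largest prime factor is 73.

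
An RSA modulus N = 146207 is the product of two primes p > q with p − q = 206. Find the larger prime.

499

Since p = q + 206, we have 146207 = q(q + 206), so q² + 206q − 146207 = 0.
Discriminant: 206² + 4·146207 = 42436 + 584828 = 627264; √627264 = 792.
q = (−206 + 792)/2 = 293, and p = q + 206 = 499.
Check: 293 · 499 = 146207.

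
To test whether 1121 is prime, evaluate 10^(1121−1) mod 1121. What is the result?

10^1 ≡ 10 (mod 1121)
10^2 ≡ 10^2 = 100 ≡ 100 (mod 1121)
10^4 ≡ 100^2 = 10000 ≡ 1032 (mod 1121)
10^8 ≡ 1032^2 = 1065024 ≡ 74 (mod 1121)
10^16 ≡ 74^2 = 5476 ≡ 992 (mod 1121)
10^32 ≡ 992^2 = 984064 ≡ 947 (mod 1121)
10^64 ≡ 947^2 = 896809 ≡ 9 (mod 1121)
10^128 ≡ 9^2 = 81 ≡ 81 (mod 1121)
10^256 ≡ 81^2 = 6561 ≡ 956 (mod 1121)
10^512 ≡ 956^2 = 913936 ≡ 321 (mod 1121)
10^1024 ≡ 321^2 = 103041 ≡ 1030 (mod 1121)
1120 = 1024 + 64 + 32 in binary powers of 2.
So 10^1120 ≡ 1030 · 9 · 947 ≡ 139 (mod 1121).
Since 139 ≠ 1, base 10 is a Fermat witness: 1121 is composite.

139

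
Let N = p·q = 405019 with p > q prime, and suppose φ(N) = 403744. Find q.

593

φ(n) = (p−1)(q−1) = n − (p+q) + 1, so p + q = 405019 − 403744 + 1 = 1276.
p and q are the roots of t² − 1276t + 405019 = 0.
Discriminant: 1276² − 4·405019 = 1628176 − 1620076 = 8100; √8100 = 90.
q = (1276 − 90)/2 = 593, p = (1276 + 90)/2 = 683.
Check: 593 · 683 = 405019.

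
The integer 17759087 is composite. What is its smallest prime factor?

17759087 is odd.
Digit sum 44, not divisible by 3.
Ends in 7: not divisible by 5.
7: 17759087 = 7·2537012 + 3
11: 17759087 = 11·1614462 + 5
13: 17759087 = 13·1366083 + 8
17: 17759087 = 17·1044652 + 3
19: 17759087 = 19·934688 + 15
23: 17759087 = 23·772134 + 5
29: 17759087 = 29·612382 + 9
31: 17759087 = 31·572873 + 24
37: 17759087 = 37·479975 + 12
41: 17759087 = 41·433148 + 19
43: 17759087 = 43·413002 + 1
47: 17759087 = 47·377852 + 43
53: 17759087 = 53·335077 + 6
59: 17759087 = 59·301001 + 28
61: 17759087 = 61·291132 + 35
67: 17759087 = 67·265061

67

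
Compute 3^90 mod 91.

1

3^1 ≡ 3 (mod 91)
3^2 ≡ 3^2 = 9 ≡ 9 (mod 91)
3^4 ≡ 9^2 = 81 ≡ 81 (mod 91)
3^8 ≡ 81^2 = 6561 ≡ 9 (mod 91)
3^16 ≡ 9^2 = 81 ≡ 81 (mod 91)
3^32 ≡ 81^2 = 6561 ≡ 9 (mod 91)
3^64 ≡ 9^2 = 81 ≡ 81 (mod 91)
90 = 64 + 16 + 8 + 2 in binary powers of 2.
So 3^90 ≡ 81 · 81 · 9 · 9 ≡ 1 (mod 91).
Since the result is 1, base 3 gives no evidence that 91 is composite.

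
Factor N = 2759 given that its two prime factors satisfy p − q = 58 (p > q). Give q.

31

Since p = q + 58, we have 2759 = q(q + 58), so q² + 58q − 2759 = 0.
Discriminant: 58² + 4·2759 = 3364 + 11036 = 14400; √14400 = 120.
q = (−58 + 120)/2 = 31, and p = q + 58 = 89.
Check: 31 · 89 = 2759.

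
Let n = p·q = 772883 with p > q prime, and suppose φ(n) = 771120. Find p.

φ(n) = (p−1)(q−1) = n − (p+q) + 1, so p + q = 772883 − 771120 + 1 = 1764.
p and q are the roots of t² − 1764t + 772883 = 0.
Discriminant: 1764² − 4·772883 = 3111696 − 3091532 = 20164; √20164 = 142.
q = (1764 − 142)/2 = 811, p = (1764 + 142)/2 = 953.
Check: 811 · 953 = 772883.

953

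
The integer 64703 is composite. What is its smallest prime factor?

64703 is odd.
Digit sum 20, not divisible by 3.
Ends in 3: not divisible by 5.
7: 64703 = 7·9243 + 2
11: 64703 = 11·5882 + 1
13: 64703 = 13·4977 + 2
17: 64703 = 17·3806 + 1
19: 64703 = 19·3405 + 8
23: 64703 = 23·2813 + 4
29: 64703 = 29·2231 + 4
31: 64703 = 31·2087 + 6
37: 64703 = 37·1748 + 27
41: 64703 = 41·1578 + 5
43: 64703 = 43·1504 + 31
47: 64703 = 47·1376 + 31
53: 64703 = 53·1220 + 43
59: 64703 = 59·1096 + 39
61: 64703 = 61·1060 + 43
67: 64703 = 67·965 + 48
71: 64703 = 71·911 + 22
73: 64703 = 73·886 + 25
79: 64703 = 79·819 + 2
83: 64703 = 83·779 + 46
89: 64703 = 89·727

89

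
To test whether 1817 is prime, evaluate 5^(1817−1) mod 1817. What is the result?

5^1 ≡ 5 (mod 1817)
5^2 ≡ 5^2 = 25 ≡ 25 (mod 1817)
5^4 ≡ 25^2 = 625 ≡ 625 (mod 1817)
5^8 ≡ 625^2 = 390625 ≡ 1787 (mod 1817)
5^16 ≡ 1787^2 = 3193369 ≡ 900 (mod 1817)
5^32 ≡ 900^2 = 810000 ≡ 1435 (mod 1817)
5^64 ≡ 1435^2 = 2059225 ≡ 564 (mod 1817)
5^128 ≡ 564^2 = 318096 ≡ 121 (mod 1817)
5^256 ≡ 121^2 = 14641 ≡ 105 (mod 1817)
5^512 ≡ 105^2 = 11025 ≡ 123 (mod 1817)
5^1024 ≡ 123^2 = 15129 ≡ 593 (mod 1817)
1816 = 1024 + 512 + 256 + 16 + 8 in binary powers of 2.
So 5^1816 ≡ 593 · 123 · 105 · 900 · 1787 ≡ 1053 (mod 1817).
Since 1053 ≠ 1, base 5 is a Fermat witness: 1817 is composite.

1053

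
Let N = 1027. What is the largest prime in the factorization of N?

1027 = 13 · 79
79 is prime.
So 1027 = 13 · 79; the largest prime factor is 79.

79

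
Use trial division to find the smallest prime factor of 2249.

13

2249 is odd.
Digit sum 17, not divisible by 3.
Ends in 9: not divisible by 5.
7: 2249 = 7·321 + 2
11: 2249 = 11·204 + 5
13: 2249 = 13·173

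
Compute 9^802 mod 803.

356

9^1 ≡ 9 (mod 803)
9^2 ≡ 9^2 = 81 ≡ 81 (mod 803)
9^4 ≡ 81^2 = 6561 ≡ 137 (mod 803)
9^8 ≡ 137^2 = 18769 ≡ 300 (mod 803)
9^16 ≡ 300^2 = 90000 ≡ 64 (mod 803)
9^32 ≡ 64^2 = 4096 ≡ 81 (mod 803)
9^64 ≡ 81^2 = 6561 ≡ 137 (mod 803)
9^128 ≡ 137^2 = 18769 ≡ 300 (mod 803)
9^256 ≡ 300^2 = 90000 ≡ 64 (mod 803)
9^512 ≡ 64^2 = 4096 ≡ 81 (mod 803)
802 = 512 + 256 + 32 + 2 in binary powers of 2.
So 9^802 ≡ 81 · 64 · 81 · 81 ≡ 356 (mod 803).
Since 356 ≠ 1, base 9 is a Fermat witness: 803 is composite.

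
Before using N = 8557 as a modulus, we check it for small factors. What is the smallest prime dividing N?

8557 is odd.
Digit sum 25, not divisible by 3.
Ends in 7: not divisible by 5.
7: 8557 = 7·1222 + 3
11: 8557 = 11·777 + 10
13: 8557 = 13·658 + 3
17: 8557 = 17·503 + 6
19: 8557 = 19·450 + 7
23: 8557 = 23·372 + 1
29: 8557 = 29·295 + 2
31: 8557 = 31·276 + 1
37: 8557 = 37·231 + 10
41: 8557 = 41·208 + 29
43: 8557 = 43·199

43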